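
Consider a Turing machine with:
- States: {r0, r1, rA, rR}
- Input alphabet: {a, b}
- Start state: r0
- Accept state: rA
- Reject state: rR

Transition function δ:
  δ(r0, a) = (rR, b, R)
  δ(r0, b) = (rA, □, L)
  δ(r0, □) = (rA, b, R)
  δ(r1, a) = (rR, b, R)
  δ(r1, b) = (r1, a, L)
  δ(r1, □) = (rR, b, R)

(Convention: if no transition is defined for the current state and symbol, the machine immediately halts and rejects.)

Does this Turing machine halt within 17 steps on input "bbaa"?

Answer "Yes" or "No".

Execution trace:
Initial: [r0]bbaa
Step 1: δ(r0, b) = (rA, □, L) → [rA]□□baa

The machine reaches the accept state rA and halts.
The machine halted after 1 step (within the 17-step bound).

Answer: Yes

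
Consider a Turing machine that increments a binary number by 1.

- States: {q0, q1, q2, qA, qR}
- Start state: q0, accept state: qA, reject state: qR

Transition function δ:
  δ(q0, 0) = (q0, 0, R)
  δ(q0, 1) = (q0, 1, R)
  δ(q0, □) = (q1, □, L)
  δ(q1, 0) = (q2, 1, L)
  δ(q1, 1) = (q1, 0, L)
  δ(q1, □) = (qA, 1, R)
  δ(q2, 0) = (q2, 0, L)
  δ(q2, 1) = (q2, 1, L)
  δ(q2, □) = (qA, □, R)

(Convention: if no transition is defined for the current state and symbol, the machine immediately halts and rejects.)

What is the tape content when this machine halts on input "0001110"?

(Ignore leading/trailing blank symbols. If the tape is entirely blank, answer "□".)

Execution trace:
Initial: [q0]0001110
Step 1: δ(q0, 0) = (q0, 0, R) → 0[q0]001110
Step 2: δ(q0, 0) = (q0, 0, R) → 00[q0]01110
Step 3: δ(q0, 0) = (q0, 0, R) → 000[q0]1110
Step 4: δ(q0, 1) = (q0, 1, R) → 0001[q0]110
Step 5: δ(q0, 1) = (q0, 1, R) → 00011[q0]10
Step 6: δ(q0, 1) = (q0, 1, R) → 000111[q0]0
Step 7: δ(q0, 0) = (q0, 0, R) → 0001110[q0]□
Step 8: δ(q0, □) = (q1, □, L) → 000111[q1]0□
Step 9: δ(q1, 0) = (q2, 1, L) → 00011[q2]11□
Step 10: δ(q2, 1) = (q2, 1, L) → 0001[q2]111□
Step 11: δ(q2, 1) = (q2, 1, L) → 000[q2]1111□
Step 12: δ(q2, 1) = (q2, 1, L) → 00[q2]01111□
Step 13: δ(q2, 0) = (q2, 0, L) → 0[q2]001111□
Step 14: δ(q2, 0) = (q2, 0, L) → [q2]0001111□
Step 15: δ(q2, 0) = (q2, 0, L) → [q2]□0001111□
Step 16: δ(q2, □) = (qA, □, R) → □[qA]0001111□

The machine reaches the accept state qA and halts.

Final tape (ignoring leading/trailing blanks): 0001111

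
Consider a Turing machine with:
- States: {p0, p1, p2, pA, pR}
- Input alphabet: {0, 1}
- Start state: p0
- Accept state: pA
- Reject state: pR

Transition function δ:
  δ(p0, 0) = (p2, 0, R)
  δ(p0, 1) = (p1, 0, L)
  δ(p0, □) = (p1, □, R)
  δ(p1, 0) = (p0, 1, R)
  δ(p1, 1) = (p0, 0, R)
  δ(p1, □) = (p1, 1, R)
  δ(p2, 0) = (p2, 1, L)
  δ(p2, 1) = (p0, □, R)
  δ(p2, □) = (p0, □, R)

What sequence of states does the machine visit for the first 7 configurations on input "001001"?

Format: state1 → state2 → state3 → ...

Execution trace:
Initial: [p0]001001
Step 1: δ(p0, 0) = (p2, 0, R) → 0[p2]01001
Step 2: δ(p2, 0) = (p2, 1, L) → [p2]011001
Step 3: δ(p2, 0) = (p2, 1, L) → [p2]□111001
Step 4: δ(p2, □) = (p0, □, R) → □[p0]111001
Step 5: δ(p0, 1) = (p1, 0, L) → [p1]□011001
Step 6: δ(p1, □) = (p1, 1, R) → 1[p1]011001

State sequence: p0 → p2 → p2 → p2 → p0 → p1 → p1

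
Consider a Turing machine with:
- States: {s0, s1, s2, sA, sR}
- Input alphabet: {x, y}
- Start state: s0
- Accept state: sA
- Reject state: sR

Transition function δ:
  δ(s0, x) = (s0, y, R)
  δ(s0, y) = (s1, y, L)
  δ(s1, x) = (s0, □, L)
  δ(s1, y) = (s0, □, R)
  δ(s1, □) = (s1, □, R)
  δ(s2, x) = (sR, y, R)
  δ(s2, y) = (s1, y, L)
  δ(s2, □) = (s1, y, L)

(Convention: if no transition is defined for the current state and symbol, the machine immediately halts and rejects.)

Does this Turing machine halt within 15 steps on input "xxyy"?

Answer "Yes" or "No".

Execution trace:
Initial: [s0]xxyy
Step 1: δ(s0, x) = (s0, y, R) → y[s0]xyy
Step 2: δ(s0, x) = (s0, y, R) → yy[s0]yy
Step 3: δ(s0, y) = (s1, y, L) → y[s1]yyy
Step 4: δ(s1, y) = (s0, □, R) → y□[s0]yy
Step 5: δ(s0, y) = (s1, y, L) → y[s1]□yy
Step 6: δ(s1, □) = (s1, □, R) → y□[s1]yy
Step 7: δ(s1, y) = (s0, □, R) → y□□[s0]y
Step 8: δ(s0, y) = (s1, y, L) → y□[s1]□y
Step 9: δ(s1, □) = (s1, □, R) → y□□[s1]y
Step 10: δ(s1, y) = (s0, □, R) → y□□□[s0]□

No transition is defined for δ(s0, □). By convention the machine halts and rejects.
The machine halted after 10 steps (within the 15-step bound).

Answer: Yes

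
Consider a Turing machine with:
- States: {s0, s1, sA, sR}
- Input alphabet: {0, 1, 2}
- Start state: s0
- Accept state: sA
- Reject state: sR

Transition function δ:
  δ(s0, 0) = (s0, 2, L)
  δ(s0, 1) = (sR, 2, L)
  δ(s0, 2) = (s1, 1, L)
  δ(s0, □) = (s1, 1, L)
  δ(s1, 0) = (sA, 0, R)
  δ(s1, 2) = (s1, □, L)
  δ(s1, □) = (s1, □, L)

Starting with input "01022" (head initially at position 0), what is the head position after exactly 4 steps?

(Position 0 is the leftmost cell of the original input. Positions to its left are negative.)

Execution trace (head position shown):
Step 0: [s0]01022  (head at position 0)
Step 1: move left → [s0]□21022  (head at position -1)
Step 2: move left → [s1]□121022  (head at position -2)
Step 3: move left → [s1]□□121022  (head at position -3)
Step 4: move left → [s1]□□□121022  (head at position -4)

After 4 steps, the head is at position -4.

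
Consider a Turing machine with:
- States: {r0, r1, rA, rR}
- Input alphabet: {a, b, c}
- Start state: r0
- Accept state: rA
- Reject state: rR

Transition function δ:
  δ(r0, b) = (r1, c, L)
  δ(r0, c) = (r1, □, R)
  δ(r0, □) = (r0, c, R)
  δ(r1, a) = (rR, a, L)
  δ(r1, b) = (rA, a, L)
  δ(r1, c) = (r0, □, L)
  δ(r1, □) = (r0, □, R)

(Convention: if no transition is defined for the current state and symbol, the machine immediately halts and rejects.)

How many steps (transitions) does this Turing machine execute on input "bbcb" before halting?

Execution trace:
Initial: [r0]bbcb
Step 1: δ(r0, b) = (r1, c, L) → [r1]□cbcb
Step 2: δ(r1, □) = (r0, □, R) → □[r0]cbcb
Step 3: δ(r0, c) = (r1, □, R) → □□[r1]bcb
Step 4: δ(r1, b) = (rA, a, L) → □[rA]□acb

The machine reaches the accept state rA and halts.

The machine executed 4 steps before halting.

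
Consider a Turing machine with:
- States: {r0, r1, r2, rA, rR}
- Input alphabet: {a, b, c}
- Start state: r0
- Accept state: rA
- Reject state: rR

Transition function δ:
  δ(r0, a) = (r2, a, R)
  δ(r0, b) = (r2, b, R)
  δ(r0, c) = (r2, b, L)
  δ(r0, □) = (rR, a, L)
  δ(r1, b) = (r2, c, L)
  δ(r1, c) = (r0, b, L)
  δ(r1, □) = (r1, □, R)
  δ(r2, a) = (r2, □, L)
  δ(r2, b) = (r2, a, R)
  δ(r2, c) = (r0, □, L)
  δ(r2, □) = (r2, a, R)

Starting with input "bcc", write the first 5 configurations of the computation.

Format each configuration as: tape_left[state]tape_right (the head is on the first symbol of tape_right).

Transitions applied:
Step 1: δ(r0, b) = (r2, b, R)
Step 2: δ(r2, c) = (r0, □, L)
Step 3: δ(r0, b) = (r2, b, R)
Step 4: δ(r2, □) = (r2, a, R)

The first 5 configurations are:
[r0]bcc ⊢ b[r2]cc ⊢ [r0]b□c ⊢ b[r2]□c ⊢ ba[r2]c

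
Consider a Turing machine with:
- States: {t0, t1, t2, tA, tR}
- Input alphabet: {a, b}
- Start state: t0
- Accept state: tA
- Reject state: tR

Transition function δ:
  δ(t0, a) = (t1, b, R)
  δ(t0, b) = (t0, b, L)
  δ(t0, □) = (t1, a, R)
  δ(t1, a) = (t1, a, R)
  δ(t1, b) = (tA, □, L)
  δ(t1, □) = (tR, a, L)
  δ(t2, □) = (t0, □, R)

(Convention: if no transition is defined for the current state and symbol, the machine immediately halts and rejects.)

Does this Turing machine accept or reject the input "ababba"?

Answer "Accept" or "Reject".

Execution trace:
Initial: [t0]ababba
Step 1: δ(t0, a) = (t1, b, R) → b[t1]babba
Step 2: δ(t1, b) = (tA, □, L) → [tA]b□abba

The machine reaches the accept state tA and halts.

Answer: Accept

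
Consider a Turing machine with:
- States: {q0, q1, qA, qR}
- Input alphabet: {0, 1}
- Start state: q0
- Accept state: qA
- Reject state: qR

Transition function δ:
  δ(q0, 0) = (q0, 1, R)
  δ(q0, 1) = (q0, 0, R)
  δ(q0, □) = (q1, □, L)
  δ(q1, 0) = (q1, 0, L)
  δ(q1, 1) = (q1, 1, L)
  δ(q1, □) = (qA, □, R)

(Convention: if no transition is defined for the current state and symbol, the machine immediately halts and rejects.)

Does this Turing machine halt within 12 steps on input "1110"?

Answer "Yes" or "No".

Execution trace:
Initial: [q0]1110
Step 1: δ(q0, 1) = (q0, 0, R) → 0[q0]110
Step 2: δ(q0, 1) = (q0, 0, R) → 00[q0]10
Step 3: δ(q0, 1) = (q0, 0, R) → 000[q0]0
Step 4: δ(q0, 0) = (q0, 1, R) → 0001[q0]□
Step 5: δ(q0, □) = (q1, □, L) → 000[q1]1□
Step 6: δ(q1, 1) = (q1, 1, L) → 00[q1]01□
Step 7: δ(q1, 0) = (q1, 0, L) → 0[q1]001□
Step 8: δ(q1, 0) = (q1, 0, L) → [q1]0001□
Step 9: δ(q1, 0) = (q1, 0, L) → [q1]□0001□
Step 10: δ(q1, □) = (qA, □, R) → □[qA]0001□

The machine reaches the accept state qA and halts.
The machine halted after 10 steps (within the 12-step bound).

Answer: Yes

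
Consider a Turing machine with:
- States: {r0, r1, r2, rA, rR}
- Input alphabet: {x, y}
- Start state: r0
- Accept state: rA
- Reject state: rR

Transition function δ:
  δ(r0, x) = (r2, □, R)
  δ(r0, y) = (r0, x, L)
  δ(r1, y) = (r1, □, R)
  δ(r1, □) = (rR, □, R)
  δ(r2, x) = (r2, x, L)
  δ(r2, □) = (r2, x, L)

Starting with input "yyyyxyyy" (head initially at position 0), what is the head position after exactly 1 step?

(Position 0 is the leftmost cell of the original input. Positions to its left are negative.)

Execution trace (head position shown):
Step 0: [r0]yyyyxyyy  (head at position 0)
Step 1: move left → [r0]□xyyyxyyy  (head at position -1)

After 1 step, the head is at position -1.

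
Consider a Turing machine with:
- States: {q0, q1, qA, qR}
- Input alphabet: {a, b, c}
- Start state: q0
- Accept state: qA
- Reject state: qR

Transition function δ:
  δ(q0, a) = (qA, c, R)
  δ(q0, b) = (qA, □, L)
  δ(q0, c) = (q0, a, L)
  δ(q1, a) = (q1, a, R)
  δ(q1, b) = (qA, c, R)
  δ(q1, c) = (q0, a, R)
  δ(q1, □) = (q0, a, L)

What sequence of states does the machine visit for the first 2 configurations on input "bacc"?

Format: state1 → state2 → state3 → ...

Execution trace:
Initial: [q0]bacc
Step 1: δ(q0, b) = (qA, □, L) → [qA]□□acc

The machine reaches the accept state qA and halts.

State sequence: q0 → qA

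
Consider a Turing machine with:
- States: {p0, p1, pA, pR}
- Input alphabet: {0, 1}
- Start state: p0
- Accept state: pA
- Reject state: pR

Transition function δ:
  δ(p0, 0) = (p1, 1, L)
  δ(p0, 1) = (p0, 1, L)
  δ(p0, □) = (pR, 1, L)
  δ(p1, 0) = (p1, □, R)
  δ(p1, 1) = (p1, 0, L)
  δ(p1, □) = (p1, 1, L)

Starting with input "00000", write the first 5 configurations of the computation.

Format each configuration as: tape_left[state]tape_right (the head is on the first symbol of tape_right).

Transitions applied:
Step 1: δ(p0, 0) = (p1, 1, L)
Step 2: δ(p1, □) = (p1, 1, L)
Step 3: δ(p1, □) = (p1, 1, L)
Step 4: δ(p1, □) = (p1, 1, L)

The first 5 configurations are:
[p0]00000 ⊢ [p1]□10000 ⊢ [p1]□110000 ⊢ [p1]□1110000 ⊢ [p1]□11110000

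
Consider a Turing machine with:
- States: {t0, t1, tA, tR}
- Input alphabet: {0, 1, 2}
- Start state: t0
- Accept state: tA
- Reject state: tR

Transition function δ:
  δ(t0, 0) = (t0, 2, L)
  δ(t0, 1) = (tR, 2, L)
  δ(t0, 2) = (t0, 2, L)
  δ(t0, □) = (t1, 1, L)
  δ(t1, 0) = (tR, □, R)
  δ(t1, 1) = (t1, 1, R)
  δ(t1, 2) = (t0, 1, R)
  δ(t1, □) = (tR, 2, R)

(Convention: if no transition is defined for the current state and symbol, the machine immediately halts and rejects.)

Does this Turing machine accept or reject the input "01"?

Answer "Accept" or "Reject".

Execution trace:
Initial: [t0]01
Step 1: δ(t0, 0) = (t0, 2, L) → [t0]□21
Step 2: δ(t0, □) = (t1, 1, L) → [t1]□121
Step 3: δ(t1, □) = (tR, 2, R) → 2[tR]121

The machine reaches the reject state tR and halts.

Answer: Reject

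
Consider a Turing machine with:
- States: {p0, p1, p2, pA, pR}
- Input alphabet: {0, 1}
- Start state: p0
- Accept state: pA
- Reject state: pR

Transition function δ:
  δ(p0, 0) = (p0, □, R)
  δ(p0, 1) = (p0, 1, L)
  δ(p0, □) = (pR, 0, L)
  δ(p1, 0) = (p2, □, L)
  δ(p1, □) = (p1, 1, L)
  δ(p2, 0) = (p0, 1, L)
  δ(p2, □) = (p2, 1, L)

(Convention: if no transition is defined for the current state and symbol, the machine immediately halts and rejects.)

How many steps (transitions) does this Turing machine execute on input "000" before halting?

Execution trace:
Initial: [p0]000
Step 1: δ(p0, 0) = (p0, □, R) → □[p0]00
Step 2: δ(p0, 0) = (p0, □, R) → □□[p0]0
Step 3: δ(p0, 0) = (p0, □, R) → □□□[p0]□
Step 4: δ(p0, □) = (pR, 0, L) → □□[pR]□0

The machine reaches the reject state pR and halts.

The machine executed 4 steps before halting.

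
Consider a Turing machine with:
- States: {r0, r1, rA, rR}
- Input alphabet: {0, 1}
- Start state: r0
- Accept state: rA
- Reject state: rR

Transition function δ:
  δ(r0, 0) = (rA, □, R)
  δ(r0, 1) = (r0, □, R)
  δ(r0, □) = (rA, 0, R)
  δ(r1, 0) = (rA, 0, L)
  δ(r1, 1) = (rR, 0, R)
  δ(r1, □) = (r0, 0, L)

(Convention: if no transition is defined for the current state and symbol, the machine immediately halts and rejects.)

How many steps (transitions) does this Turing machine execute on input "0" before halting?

Execution trace:
Initial: [r0]0
Step 1: δ(r0, 0) = (rA, □, R) → □[rA]□

The machine reaches the accept state rA and halts.

The machine executed 1 step before halting.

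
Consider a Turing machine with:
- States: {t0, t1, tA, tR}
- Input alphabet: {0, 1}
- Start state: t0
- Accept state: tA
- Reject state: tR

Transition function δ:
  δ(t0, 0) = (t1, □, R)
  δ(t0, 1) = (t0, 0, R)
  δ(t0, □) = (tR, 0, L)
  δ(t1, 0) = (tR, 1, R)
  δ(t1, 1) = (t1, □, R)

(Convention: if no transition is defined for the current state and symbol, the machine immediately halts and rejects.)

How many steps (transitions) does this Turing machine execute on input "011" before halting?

Execution trace:
Initial: [t0]011
Step 1: δ(t0, 0) = (t1, □, R) → □[t1]11
Step 2: δ(t1, 1) = (t1, □, R) → □□[t1]1
Step 3: δ(t1, 1) = (t1, □, R) → □□□[t1]□

No transition is defined for δ(t1, □). By convention the machine halts and rejects.

The machine executed 3 steps before halting.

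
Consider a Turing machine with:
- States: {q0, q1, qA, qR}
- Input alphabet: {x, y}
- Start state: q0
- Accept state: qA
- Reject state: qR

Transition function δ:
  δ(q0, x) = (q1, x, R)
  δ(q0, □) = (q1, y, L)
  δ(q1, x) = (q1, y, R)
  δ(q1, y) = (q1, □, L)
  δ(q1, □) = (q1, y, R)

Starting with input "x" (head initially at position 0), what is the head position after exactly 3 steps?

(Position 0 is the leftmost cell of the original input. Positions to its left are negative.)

Execution trace (head position shown):
Step 0: [q0]x  (head at position 0)
Step 1: move right → x[q1]□  (head at position 1)
Step 2: move right → xy[q1]□  (head at position 2)
Step 3: move right → xyy[q1]□  (head at position 3)

After 3 steps, the head is at position 3.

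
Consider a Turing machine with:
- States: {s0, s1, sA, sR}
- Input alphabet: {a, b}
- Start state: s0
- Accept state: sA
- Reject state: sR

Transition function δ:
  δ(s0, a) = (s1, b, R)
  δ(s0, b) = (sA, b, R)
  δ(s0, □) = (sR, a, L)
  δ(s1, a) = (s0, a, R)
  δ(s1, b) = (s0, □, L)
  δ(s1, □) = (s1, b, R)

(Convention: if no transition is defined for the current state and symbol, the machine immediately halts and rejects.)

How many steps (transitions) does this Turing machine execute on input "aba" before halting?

Execution trace:
Initial: [s0]aba
Step 1: δ(s0, a) = (s1, b, R) → b[s1]ba
Step 2: δ(s1, b) = (s0, □, L) → [s0]b□a
Step 3: δ(s0, b) = (sA, b, R) → b[sA]□a

The machine reaches the accept state sA and halts.

The machine executed 3 steps before halting.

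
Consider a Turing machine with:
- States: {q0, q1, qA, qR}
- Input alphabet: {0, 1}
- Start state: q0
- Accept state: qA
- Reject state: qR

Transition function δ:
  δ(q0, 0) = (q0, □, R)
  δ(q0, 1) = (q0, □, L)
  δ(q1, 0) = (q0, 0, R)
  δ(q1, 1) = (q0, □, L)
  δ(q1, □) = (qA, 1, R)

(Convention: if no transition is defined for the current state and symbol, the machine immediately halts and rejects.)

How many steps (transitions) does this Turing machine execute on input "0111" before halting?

Execution trace:
Initial: [q0]0111
Step 1: δ(q0, 0) = (q0, □, R) → □[q0]111
Step 2: δ(q0, 1) = (q0, □, L) → [q0]□□11

No transition is defined for δ(q0, □). By convention the machine halts and rejects.

The machine executed 2 steps before halting.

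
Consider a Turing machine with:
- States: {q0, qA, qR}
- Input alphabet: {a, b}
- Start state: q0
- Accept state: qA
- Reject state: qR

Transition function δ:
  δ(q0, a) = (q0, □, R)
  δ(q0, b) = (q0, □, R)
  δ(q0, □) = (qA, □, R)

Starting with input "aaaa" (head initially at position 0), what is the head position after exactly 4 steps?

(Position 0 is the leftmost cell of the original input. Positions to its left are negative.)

Execution trace (head position shown):
Step 0: [q0]aaaa  (head at position 0)
Step 1: move right → □[q0]aaa  (head at position 1)
Step 2: move right → □□[q0]aa  (head at position 2)
Step 3: move right → □□□[q0]a  (head at position 3)
Step 4: move right → □□□□[q0]□  (head at position 4)

After 4 steps, the head is at position 4.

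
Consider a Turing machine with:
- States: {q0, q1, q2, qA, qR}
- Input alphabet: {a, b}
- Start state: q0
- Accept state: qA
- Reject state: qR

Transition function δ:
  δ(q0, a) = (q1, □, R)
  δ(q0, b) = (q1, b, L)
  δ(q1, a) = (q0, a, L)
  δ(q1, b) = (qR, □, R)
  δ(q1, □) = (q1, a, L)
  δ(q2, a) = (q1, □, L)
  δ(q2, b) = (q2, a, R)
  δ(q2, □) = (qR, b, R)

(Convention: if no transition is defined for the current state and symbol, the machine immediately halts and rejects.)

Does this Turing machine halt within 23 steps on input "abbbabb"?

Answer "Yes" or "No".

Execution trace:
Initial: [q0]abbbabb
Step 1: δ(q0, a) = (q1, □, R) → □[q1]bbbabb
Step 2: δ(q1, b) = (qR, □, R) → □□[qR]bbabb

The machine reaches the reject state qR and halts.
The machine halted after 2 steps (within the 23-step bound).

Answer: Yes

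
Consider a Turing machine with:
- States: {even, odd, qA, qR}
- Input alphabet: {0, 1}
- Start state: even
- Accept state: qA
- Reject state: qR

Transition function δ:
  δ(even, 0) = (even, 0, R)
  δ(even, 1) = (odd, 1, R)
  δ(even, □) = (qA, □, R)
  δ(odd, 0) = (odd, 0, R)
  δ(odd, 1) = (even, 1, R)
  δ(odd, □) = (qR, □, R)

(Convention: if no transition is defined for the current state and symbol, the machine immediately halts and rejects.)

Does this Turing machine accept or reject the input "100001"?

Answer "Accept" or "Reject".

Execution trace:
Initial: [even]100001
Step 1: δ(even, 1) = (odd, 1, R) → 1[odd]00001
Step 2: δ(odd, 0) = (odd, 0, R) → 10[odd]0001
Step 3: δ(odd, 0) = (odd, 0, R) → 100[odd]001
Step 4: δ(odd, 0) = (odd, 0, R) → 1000[odd]01
Step 5: δ(odd, 0) = (odd, 0, R) → 10000[odd]1
Step 6: δ(odd, 1) = (even, 1, R) → 100001[even]□
Step 7: δ(even, □) = (qA, □, R) → 100001□[qA]□

The machine reaches the accept state qA and halts.

Answer: Accept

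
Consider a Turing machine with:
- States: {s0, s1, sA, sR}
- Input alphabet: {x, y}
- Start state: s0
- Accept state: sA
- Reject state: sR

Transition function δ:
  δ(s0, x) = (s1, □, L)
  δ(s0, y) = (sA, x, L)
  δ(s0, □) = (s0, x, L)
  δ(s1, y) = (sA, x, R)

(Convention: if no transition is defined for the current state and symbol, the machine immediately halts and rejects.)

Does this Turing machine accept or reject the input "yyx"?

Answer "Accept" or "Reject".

Execution trace:
Initial: [s0]yyx
Step 1: δ(s0, y) = (sA, x, L) → [sA]□xyx

The machine reaches the accept state sA and halts.

Answer: Accept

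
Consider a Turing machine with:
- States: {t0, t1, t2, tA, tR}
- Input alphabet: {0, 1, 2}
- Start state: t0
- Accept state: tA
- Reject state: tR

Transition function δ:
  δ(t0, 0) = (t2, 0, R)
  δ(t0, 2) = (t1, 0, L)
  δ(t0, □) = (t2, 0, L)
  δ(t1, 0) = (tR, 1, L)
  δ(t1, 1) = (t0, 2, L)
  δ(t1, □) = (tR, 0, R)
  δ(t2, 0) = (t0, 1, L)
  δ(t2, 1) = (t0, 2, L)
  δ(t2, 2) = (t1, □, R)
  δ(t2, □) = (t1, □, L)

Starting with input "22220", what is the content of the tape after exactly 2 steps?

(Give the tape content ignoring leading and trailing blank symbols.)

Execution trace:
Initial: [t0]22220
Step 1: δ(t0, 2) = (t1, 0, L) → [t1]□02220
Step 2: δ(t1, □) = (tR, 0, R) → 0[tR]02220

The machine reaches the reject state tR and halts.

After 2 steps, the tape (ignoring leading/trailing blanks) is: 002220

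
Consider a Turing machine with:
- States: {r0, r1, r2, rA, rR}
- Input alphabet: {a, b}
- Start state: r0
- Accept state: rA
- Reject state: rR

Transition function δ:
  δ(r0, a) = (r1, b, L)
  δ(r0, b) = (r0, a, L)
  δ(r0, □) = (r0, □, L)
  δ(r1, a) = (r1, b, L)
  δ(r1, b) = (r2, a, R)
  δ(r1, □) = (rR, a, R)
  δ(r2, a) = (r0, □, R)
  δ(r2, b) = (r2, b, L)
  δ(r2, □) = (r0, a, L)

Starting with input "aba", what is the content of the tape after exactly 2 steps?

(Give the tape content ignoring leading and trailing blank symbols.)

Execution trace:
Initial: [r0]aba
Step 1: δ(r0, a) = (r1, b, L) → [r1]□bba
Step 2: δ(r1, □) = (rR, a, R) → a[rR]bba

The machine reaches the reject state rR and halts.

After 2 steps, the tape (ignoring leading/trailing blanks) is: abba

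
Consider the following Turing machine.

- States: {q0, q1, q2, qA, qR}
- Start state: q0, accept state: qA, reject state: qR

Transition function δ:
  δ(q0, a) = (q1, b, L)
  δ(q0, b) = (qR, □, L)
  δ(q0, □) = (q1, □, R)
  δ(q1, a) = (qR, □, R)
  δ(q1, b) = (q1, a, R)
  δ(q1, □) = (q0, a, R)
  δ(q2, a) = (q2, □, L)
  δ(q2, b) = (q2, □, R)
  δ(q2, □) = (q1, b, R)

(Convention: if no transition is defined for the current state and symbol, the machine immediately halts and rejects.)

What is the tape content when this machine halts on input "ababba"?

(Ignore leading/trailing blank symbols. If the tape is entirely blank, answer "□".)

Execution trace:
Initial: [q0]ababba
Step 1: δ(q0, a) = (q1, b, L) → [q1]□bbabba
Step 2: δ(q1, □) = (q0, a, R) → a[q0]bbabba
Step 3: δ(q0, b) = (qR, □, L) → [qR]a□babba

The machine reaches the reject state qR and halts.

Final tape (ignoring leading/trailing blanks): a□babba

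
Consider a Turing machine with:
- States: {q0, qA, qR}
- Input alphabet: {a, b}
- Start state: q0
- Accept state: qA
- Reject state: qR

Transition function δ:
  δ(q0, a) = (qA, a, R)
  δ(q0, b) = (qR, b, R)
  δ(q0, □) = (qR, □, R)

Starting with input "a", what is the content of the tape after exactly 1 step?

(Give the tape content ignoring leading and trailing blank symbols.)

Execution trace:
Initial: [q0]a
Step 1: δ(q0, a) = (qA, a, R) → a[qA]□

The machine reaches the accept state qA and halts.

After 1 step, the tape (ignoring leading/trailing blanks) is: a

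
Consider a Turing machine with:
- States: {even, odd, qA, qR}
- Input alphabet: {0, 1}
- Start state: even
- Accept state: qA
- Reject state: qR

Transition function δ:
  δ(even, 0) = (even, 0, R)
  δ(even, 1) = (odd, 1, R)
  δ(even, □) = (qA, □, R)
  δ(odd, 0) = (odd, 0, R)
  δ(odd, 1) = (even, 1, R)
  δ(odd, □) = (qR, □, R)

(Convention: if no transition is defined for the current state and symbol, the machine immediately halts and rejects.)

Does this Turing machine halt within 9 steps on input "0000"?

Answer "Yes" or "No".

Execution trace:
Initial: [even]0000
Step 1: δ(even, 0) = (even, 0, R) → 0[even]000
Step 2: δ(even, 0) = (even, 0, R) → 00[even]00
Step 3: δ(even, 0) = (even, 0, R) → 000[even]0
Step 4: δ(even, 0) = (even, 0, R) → 0000[even]□
Step 5: δ(even, □) = (qA, □, R) → 0000□[qA]□

The machine reaches the accept state qA and halts.
The machine halted after 5 steps (within the 9-step bound).

Answer: Yes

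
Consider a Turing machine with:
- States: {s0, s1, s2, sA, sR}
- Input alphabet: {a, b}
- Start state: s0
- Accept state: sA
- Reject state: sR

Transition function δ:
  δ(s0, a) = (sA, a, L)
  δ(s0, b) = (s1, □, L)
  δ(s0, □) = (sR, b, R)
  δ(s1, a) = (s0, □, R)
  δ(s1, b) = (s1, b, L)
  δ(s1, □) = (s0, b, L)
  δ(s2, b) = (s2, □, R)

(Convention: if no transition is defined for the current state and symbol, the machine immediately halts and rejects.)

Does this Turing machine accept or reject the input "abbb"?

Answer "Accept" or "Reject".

Execution trace:
Initial: [s0]abbb
Step 1: δ(s0, a) = (sA, a, L) → [sA]□abbb

The machine reaches the accept state sA and halts.

Answer: Accept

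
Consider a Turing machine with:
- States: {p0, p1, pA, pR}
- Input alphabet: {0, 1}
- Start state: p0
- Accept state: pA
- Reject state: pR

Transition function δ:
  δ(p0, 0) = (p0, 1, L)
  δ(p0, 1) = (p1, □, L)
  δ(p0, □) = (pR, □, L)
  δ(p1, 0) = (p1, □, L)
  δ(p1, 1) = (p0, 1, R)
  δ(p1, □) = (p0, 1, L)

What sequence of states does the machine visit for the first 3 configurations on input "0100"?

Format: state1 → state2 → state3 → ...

Execution trace:
Initial: [p0]0100
Step 1: δ(p0, 0) = (p0, 1, L) → [p0]□1100
Step 2: δ(p0, □) = (pR, □, L) → [pR]□□1100

The machine reaches the reject state pR and halts.

State sequence: p0 → p0 → pR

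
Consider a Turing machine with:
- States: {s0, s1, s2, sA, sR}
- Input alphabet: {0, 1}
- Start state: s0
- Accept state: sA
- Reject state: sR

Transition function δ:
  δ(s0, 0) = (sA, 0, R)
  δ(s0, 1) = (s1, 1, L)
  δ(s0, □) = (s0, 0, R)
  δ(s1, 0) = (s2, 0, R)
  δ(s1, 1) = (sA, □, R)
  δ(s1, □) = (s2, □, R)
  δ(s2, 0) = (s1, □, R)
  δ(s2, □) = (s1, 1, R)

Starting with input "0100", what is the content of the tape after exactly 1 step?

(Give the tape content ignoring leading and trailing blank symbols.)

Execution trace:
Initial: [s0]0100
Step 1: δ(s0, 0) = (sA, 0, R) → 0[sA]100

The machine reaches the accept state sA and halts.

After 1 step, the tape (ignoring leading/trailing blanks) is: 0100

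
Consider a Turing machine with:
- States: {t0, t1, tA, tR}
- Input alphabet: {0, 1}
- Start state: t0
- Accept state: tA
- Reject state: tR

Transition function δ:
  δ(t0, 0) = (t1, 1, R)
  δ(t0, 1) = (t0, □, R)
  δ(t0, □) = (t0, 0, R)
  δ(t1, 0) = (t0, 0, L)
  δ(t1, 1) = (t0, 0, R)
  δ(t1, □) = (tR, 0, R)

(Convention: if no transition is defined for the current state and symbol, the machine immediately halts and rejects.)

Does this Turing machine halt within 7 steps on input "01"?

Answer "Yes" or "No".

Execution trace:
Initial: [t0]01
Step 1: δ(t0, 0) = (t1, 1, R) → 1[t1]1
Step 2: δ(t1, 1) = (t0, 0, R) → 10[t0]□
Step 3: δ(t0, □) = (t0, 0, R) → 100[t0]□
Step 4: δ(t0, □) = (t0, 0, R) → 1000[t0]□
Step 5: δ(t0, □) = (t0, 0, R) → 10000[t0]□
Step 6: δ(t0, □) = (t0, 0, R) → 100000[t0]□
Step 7: δ(t0, □) = (t0, 0, R) → 1000000[t0]□

The machine has not reached a halting state after 7 steps.
The machine did not halt within the 7-step bound.

Answer: No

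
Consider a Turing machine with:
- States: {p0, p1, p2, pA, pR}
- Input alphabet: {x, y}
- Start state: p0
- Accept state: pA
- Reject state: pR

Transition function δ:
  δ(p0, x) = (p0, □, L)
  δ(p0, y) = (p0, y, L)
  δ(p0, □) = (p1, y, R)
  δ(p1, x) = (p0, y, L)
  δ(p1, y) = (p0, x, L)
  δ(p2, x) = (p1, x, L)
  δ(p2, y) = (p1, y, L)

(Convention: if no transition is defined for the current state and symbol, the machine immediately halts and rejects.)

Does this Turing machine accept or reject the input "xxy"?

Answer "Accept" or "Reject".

Execution trace:
Initial: [p0]xxy
Step 1: δ(p0, x) = (p0, □, L) → [p0]□□xy
Step 2: δ(p0, □) = (p1, y, R) → y[p1]□xy

No transition is defined for δ(p1, □). By convention the machine halts and rejects.

Answer: Reject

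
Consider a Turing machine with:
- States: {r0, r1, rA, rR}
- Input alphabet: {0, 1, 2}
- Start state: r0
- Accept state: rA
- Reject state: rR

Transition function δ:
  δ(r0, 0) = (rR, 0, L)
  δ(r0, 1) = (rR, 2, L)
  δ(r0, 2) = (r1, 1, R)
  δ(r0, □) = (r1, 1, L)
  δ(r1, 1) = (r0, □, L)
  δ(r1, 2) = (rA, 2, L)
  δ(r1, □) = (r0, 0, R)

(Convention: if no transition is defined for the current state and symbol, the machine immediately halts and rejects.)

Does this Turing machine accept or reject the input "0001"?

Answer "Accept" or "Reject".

Execution trace:
Initial: [r0]0001
Step 1: δ(r0, 0) = (rR, 0, L) → [rR]□0001

The machine reaches the reject state rR and halts.

Answer: Reject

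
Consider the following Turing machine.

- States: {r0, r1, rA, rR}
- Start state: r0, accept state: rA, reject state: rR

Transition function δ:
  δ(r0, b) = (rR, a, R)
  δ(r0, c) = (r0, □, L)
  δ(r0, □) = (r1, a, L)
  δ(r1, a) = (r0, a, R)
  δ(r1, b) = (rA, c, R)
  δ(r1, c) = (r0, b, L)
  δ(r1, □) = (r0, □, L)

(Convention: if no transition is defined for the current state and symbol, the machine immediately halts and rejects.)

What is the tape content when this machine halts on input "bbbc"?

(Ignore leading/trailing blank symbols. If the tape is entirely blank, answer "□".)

Execution trace:
Initial: [r0]bbbc
Step 1: δ(r0, b) = (rR, a, R) → a[rR]bbc

The machine reaches the reject state rR and halts.

Final tape (ignoring leading/trailing blanks): abbc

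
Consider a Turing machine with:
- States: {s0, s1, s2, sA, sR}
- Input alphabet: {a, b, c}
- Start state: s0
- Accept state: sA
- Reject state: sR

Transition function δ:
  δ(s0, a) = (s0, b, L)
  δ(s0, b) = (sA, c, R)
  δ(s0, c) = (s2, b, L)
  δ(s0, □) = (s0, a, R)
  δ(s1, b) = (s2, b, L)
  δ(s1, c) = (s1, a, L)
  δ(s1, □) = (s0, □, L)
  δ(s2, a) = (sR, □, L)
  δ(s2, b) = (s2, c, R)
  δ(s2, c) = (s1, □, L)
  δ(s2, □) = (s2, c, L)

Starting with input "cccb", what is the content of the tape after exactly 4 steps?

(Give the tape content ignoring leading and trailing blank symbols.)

Execution trace:
Initial: [s0]cccb
Step 1: δ(s0, c) = (s2, b, L) → [s2]□bccb
Step 2: δ(s2, □) = (s2, c, L) → [s2]□cbccb
Step 3: δ(s2, □) = (s2, c, L) → [s2]□ccbccb
Step 4: δ(s2, □) = (s2, c, L) → [s2]□cccbccb

After 4 steps, the tape (ignoring leading/trailing blanks) is: cccbccb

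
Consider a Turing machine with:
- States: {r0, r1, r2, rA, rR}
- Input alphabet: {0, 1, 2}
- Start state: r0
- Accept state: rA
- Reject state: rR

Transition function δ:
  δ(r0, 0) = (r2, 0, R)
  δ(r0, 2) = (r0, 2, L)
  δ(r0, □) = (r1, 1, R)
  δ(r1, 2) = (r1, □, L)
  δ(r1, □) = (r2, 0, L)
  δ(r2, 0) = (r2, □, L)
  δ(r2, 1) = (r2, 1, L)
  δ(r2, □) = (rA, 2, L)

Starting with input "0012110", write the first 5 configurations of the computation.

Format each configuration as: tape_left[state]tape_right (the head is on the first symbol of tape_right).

Transitions applied:
Step 1: δ(r0, 0) = (r2, 0, R)
Step 2: δ(r2, 0) = (r2, □, L)
Step 3: δ(r2, 0) = (r2, □, L)
Step 4: δ(r2, □) = (rA, 2, L)

The first 5 configurations are:
[r0]0012110 ⊢ 0[r2]012110 ⊢ [r2]0□12110 ⊢ [r2]□□□12110 ⊢ [rA]□2□□12110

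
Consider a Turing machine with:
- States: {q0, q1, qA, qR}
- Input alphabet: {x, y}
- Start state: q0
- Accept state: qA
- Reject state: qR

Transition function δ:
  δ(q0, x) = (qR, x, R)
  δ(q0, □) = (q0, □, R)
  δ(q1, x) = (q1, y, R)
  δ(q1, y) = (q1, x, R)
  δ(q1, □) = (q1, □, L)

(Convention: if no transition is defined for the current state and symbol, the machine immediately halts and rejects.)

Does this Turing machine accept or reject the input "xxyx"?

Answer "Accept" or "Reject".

Execution trace:
Initial: [q0]xxyx
Step 1: δ(q0, x) = (qR, x, R) → x[qR]xyx

The machine reaches the reject state qR and halts.

Answer: Reject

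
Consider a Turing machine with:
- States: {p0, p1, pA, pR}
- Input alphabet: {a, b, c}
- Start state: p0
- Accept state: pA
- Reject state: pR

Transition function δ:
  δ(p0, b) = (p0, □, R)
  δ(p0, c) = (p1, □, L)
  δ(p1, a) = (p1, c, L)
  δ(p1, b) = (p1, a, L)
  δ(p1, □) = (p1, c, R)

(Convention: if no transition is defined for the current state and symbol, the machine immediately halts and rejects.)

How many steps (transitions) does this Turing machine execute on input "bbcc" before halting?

Execution trace:
Initial: [p0]bbcc
Step 1: δ(p0, b) = (p0, □, R) → □[p0]bcc
Step 2: δ(p0, b) = (p0, □, R) → □□[p0]cc
Step 3: δ(p0, c) = (p1, □, L) → □[p1]□□c
Step 4: δ(p1, □) = (p1, c, R) → □c[p1]□c
Step 5: δ(p1, □) = (p1, c, R) → □cc[p1]c

No transition is defined for δ(p1, c). By convention the machine halts and rejects.

The machine executed 5 steps before halting.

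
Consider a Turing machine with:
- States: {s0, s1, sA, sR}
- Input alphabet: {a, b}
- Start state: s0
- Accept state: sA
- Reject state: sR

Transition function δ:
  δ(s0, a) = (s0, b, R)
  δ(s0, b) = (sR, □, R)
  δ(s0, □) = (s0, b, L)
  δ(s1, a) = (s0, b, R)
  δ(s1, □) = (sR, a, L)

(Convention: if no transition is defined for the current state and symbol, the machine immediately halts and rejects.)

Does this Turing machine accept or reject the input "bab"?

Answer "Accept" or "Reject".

Execution trace:
Initial: [s0]bab
Step 1: δ(s0, b) = (sR, □, R) → □[sR]ab

The machine reaches the reject state sR and halts.

Answer: Reject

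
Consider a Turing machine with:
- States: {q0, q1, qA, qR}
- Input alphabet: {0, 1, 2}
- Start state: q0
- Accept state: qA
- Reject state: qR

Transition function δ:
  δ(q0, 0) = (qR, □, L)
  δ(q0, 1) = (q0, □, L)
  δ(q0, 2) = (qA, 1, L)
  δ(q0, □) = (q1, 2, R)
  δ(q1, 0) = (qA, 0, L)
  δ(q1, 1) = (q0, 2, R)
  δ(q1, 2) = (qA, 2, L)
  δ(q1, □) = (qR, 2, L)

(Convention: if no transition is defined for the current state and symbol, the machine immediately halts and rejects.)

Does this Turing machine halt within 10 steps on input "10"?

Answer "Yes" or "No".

Execution trace:
Initial: [q0]10
Step 1: δ(q0, 1) = (q0, □, L) → [q0]□□0
Step 2: δ(q0, □) = (q1, 2, R) → 2[q1]□0
Step 3: δ(q1, □) = (qR, 2, L) → [qR]220

The machine reaches the reject state qR and halts.
The machine halted after 3 steps (within the 10-step bound).

Answer: Yes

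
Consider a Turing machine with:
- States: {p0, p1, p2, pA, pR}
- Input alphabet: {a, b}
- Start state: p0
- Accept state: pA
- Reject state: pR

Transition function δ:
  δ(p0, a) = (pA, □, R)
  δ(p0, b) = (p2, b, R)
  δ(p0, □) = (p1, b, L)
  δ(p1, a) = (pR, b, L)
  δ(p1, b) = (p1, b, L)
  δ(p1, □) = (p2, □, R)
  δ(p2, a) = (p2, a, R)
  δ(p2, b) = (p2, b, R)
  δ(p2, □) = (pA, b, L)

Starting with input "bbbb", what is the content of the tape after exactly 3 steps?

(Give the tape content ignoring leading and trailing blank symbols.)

Execution trace:
Initial: [p0]bbbb
Step 1: δ(p0, b) = (p2, b, R) → b[p2]bbb
Step 2: δ(p2, b) = (p2, b, R) → bb[p2]bb
Step 3: δ(p2, b) = (p2, b, R) → bbb[p2]b

After 3 steps, the tape (ignoring leading/trailing blanks) is: bbbb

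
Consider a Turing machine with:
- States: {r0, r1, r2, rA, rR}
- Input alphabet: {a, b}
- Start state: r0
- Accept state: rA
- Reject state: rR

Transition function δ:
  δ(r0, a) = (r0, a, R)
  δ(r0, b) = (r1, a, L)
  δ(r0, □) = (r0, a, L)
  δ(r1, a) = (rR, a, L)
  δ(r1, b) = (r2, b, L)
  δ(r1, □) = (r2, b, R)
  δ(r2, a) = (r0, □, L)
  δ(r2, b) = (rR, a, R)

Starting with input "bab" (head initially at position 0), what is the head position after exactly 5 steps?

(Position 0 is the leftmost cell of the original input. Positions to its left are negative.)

Execution trace (head position shown):
Step 0: [r0]bab  (head at position 0)
Step 1: move left → [r1]□aab  (head at position -1)
Step 2: move right → b[r2]aab  (head at position 0)
Step 3: move left → [r0]b□ab  (head at position -1)
Step 4: move left → [r1]□a□ab  (head at position -2)
Step 5: move right → b[r2]a□ab  (head at position -1)

After 5 steps, the head is at position -1.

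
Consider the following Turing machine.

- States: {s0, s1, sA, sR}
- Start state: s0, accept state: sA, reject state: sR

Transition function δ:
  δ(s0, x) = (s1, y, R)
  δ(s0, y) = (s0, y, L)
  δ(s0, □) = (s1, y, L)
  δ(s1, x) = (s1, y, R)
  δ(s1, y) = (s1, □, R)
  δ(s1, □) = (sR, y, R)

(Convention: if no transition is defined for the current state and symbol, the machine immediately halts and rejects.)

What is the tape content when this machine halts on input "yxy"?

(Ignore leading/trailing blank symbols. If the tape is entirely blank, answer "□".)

Execution trace:
Initial: [s0]yxy
Step 1: δ(s0, y) = (s0, y, L) → [s0]□yxy
Step 2: δ(s0, □) = (s1, y, L) → [s1]□yyxy
Step 3: δ(s1, □) = (sR, y, R) → y[sR]yyxy

The machine reaches the reject state sR and halts.

Final tape (ignoring leading/trailing blanks): yyyxy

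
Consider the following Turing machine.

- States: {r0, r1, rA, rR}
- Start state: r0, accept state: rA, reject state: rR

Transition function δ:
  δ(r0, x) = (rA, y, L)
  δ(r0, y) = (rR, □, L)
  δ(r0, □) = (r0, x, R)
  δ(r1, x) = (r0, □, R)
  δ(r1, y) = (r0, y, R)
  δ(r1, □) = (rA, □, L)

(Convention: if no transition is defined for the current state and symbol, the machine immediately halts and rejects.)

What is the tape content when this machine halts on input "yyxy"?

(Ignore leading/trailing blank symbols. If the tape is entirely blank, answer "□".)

Execution trace:
Initial: [r0]yyxy
Step 1: δ(r0, y) = (rR, □, L) → [rR]□□yxy

The machine reaches the reject state rR and halts.

Final tape (ignoring leading/trailing blanks): yxy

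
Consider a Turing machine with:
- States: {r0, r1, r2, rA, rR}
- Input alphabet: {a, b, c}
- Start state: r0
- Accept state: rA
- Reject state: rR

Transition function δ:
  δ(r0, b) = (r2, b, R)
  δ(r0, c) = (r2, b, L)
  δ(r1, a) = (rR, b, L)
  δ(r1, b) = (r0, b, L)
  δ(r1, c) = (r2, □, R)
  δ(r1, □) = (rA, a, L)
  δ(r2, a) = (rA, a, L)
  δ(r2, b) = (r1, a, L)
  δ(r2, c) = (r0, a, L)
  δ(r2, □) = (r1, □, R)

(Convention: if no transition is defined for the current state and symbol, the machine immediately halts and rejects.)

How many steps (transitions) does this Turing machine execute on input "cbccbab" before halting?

Execution trace:
Initial: [r0]cbccbab
Step 1: δ(r0, c) = (r2, b, L) → [r2]□bbccbab
Step 2: δ(r2, □) = (r1, □, R) → □[r1]bbccbab
Step 3: δ(r1, b) = (r0, b, L) → [r0]□bbccbab

No transition is defined for δ(r0, □). By convention the machine halts and rejects.

The machine executed 3 steps before halting.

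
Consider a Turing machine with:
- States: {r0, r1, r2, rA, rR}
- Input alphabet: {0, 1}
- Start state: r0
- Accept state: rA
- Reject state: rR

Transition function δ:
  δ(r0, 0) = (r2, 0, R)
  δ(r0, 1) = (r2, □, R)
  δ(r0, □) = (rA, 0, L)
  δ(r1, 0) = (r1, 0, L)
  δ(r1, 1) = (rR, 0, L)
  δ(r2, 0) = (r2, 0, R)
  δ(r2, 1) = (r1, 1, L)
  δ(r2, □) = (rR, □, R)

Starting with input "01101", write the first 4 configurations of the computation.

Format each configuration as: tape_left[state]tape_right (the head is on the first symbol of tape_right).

Transitions applied:
Step 1: δ(r0, 0) = (r2, 0, R)
Step 2: δ(r2, 1) = (r1, 1, L)
Step 3: δ(r1, 0) = (r1, 0, L)

The first 4 configurations are:
[r0]01101 ⊢ 0[r2]1101 ⊢ [r1]01101 ⊢ [r1]□01101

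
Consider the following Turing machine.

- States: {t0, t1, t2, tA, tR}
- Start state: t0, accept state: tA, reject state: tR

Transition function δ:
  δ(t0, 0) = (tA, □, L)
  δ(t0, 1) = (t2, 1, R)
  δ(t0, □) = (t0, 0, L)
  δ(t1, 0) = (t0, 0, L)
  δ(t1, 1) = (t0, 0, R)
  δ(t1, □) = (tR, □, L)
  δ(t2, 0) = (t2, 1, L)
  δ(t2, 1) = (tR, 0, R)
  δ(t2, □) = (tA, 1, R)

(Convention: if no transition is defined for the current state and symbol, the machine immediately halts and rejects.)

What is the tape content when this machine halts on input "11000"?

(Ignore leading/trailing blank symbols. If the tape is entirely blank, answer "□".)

Execution trace:
Initial: [t0]11000
Step 1: δ(t0, 1) = (t2, 1, R) → 1[t2]1000
Step 2: δ(t2, 1) = (tR, 0, R) → 10[tR]000

The machine reaches the reject state tR and halts.

Final tape (ignoring leading/trailing blanks): 10000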